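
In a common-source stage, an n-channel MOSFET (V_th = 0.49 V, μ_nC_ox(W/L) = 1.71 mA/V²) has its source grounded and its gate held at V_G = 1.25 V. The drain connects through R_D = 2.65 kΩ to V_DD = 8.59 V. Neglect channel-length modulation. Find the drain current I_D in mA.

V_GS = V_G = 1.25 V, so V_ov = 1.25 − 0.49 = 0.76 V.
Assume saturation: I_D = ½ k_n V_ov² = 0.5 × 1.71 × 0.76² = 0.494 mA, giving V_DS = V_DD − I_D R_D = 8.59 − 0.494 × 2.65 = 7.28 V.
V_DS = 7.28 V ≥ V_ov = 0.76 V, confirming saturation.

I_D = 0.494 mA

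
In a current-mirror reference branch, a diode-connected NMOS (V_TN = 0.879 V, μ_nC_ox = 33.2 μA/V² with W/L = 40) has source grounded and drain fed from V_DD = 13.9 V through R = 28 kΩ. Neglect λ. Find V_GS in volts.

With gate tied to drain, V_GS = V_DS ≥ V_GS − V_TN, so the device is in saturation.
k_n = μ_nC_ox · (W/L) = 1.328 mA/V².
KCL at the drain: ½ k_n (V_GS − V_TN)² = (V_DD − V_GS)/R.
Let x = V_GS − 0.879. Then 18.6 x² + x − 13.02 = 0, giving x = 0.81 V (positive root), so V_GS = 1.69 V.
I_D = (V_DD − V_GS)/R = (13.9 − 1.69) / 28 = 0.436 mA.

V_GS = 1.69 V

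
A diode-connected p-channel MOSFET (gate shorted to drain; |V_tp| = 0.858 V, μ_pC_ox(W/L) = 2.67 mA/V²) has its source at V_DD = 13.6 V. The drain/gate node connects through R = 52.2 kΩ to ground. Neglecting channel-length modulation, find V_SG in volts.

With gate tied to drain, V_SG = V_SD ≥ V_SG − |V_tp|, so the device is in saturation.
KCL at the drain: ½ k_p (V_SG − |V_tp|)² = (V_DD − V_SG)/R.
Let x = V_SG − 0.858. Then 69.7 x² + x − 12.74 = 0, giving x = 0.42 V (positive root), so V_SG = 1.28 V.
I_D = (V_DD − V_SG)/R = (13.6 − 1.28) / 52.2 = 0.236 mA.

V_SG = 1.28 V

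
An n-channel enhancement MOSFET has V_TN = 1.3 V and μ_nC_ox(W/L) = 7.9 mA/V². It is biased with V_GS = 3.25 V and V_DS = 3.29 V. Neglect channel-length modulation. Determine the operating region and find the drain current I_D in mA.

Saturation; I_D = 15.0 mA

V_ov = V_GS − V_TN = 3.25 − 1.3 = 1.95 V.
Since V_DS = 3.29 V ≥ V_ov = 1.95 V, the device is in saturation.
I_D = ½ k_n V_ov² = 0.5 × 7.9 × 1.95² = 15 mA.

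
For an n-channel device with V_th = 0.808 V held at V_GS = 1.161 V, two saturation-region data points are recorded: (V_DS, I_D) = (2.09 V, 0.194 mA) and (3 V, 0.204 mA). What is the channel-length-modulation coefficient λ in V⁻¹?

With V_GS fixed, I_D ∝ (1 + λ V_DS) in saturation, so I_D2/I_D1 = (1 + λ V_DS2)/(1 + λ V_DS1).
0.204/0.194 = 1.052 = (1 + 3 λ)/(1 + 2.09 λ).
Solving: λ (I_D1 V_DS2 − I_D2 V_DS1) = I_D2 − I_D1, so λ = (0.204 − 0.194) / (0.194 × 3 − 0.204 × 2.09) = 0.01 / 0.156 = 0.0643 V⁻¹.

λ = 0.0643 V⁻¹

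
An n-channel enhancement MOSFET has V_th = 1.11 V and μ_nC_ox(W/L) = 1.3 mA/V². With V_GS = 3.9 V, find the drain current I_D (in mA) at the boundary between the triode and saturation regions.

At the boundary V_DS = V_ov = V_GS − V_th = 3.9 − 1.11 = 2.79 V.
I_D = ½ k_n V_ov² = 0.5 × 1.3 × 2.79² = 5.06 mA.

I_D = 5.06 mA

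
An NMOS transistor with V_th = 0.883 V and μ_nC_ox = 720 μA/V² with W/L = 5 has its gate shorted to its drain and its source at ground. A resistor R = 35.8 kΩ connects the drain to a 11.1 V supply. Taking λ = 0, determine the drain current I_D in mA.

I_D = 0.274 mA

With gate tied to drain, V_GS = V_DS ≥ V_GS − V_th, so the device is in saturation.
k_n = μ_nC_ox · (W/L) = 3.6 mA/V².
KCL at the drain: ½ k_n (V_GS − V_th)² = (V_DD − V_GS)/R.
Let x = V_GS − 0.883. Then 64.4 x² + x − 10.22 = 0, giving x = 0.391 V (positive root), so V_GS = 1.27 V.
I_D = (V_DD − V_GS)/R = (11.1 − 1.27) / 35.8 = 0.274 mA.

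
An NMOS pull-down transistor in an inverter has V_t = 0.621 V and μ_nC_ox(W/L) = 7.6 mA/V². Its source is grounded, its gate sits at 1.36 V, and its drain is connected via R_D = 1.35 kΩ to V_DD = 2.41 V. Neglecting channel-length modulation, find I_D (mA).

V_GS = V_G = 1.36 V, so V_ov = 1.36 − 0.621 = 0.739 V.
Assume saturation: I_D = ½ k_n V_ov² = 0.5 × 7.6 × 0.739² = 2.08 mA, giving V_DS = V_DD − I_D R_D = 2.41 − 2.08 × 1.35 = -0.392 V.
But -0.392 V < V_ov = 0.739 V, so the device is actually in triode.
In triode I_D = k_n[V_ov V_DS − ½ V_DS²] and I_D = (V_DD − V_DS)/R_D. Equating: 5.13 V_DS² − 8.582 V_DS + 2.41 = 0, giving V_DS = 0.357 V (the root below V_ov).
I_D = (2.41 − 0.357) / 1.35 = 1.52 mA.

I_D = 1.52 mA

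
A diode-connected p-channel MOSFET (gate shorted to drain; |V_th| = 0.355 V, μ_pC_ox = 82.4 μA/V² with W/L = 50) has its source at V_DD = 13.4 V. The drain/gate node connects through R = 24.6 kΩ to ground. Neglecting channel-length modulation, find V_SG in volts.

V_SG = 0.853 V

With gate tied to drain, V_SG = V_SD ≥ V_SG − |V_th|, so the device is in saturation.
k_p = μ_pC_ox · (W/L) = 4.12 mA/V².
KCL at the drain: ½ k_p (V_SG − |V_th|)² = (V_DD − V_SG)/R.
Let x = V_SG − 0.355. Then 50.7 x² + x − 13.04 = 0, giving x = 0.498 V (positive root), so V_SG = 0.853 V.
I_D = (V_DD − V_SG)/R = (13.4 − 0.853) / 24.6 = 0.51 mA.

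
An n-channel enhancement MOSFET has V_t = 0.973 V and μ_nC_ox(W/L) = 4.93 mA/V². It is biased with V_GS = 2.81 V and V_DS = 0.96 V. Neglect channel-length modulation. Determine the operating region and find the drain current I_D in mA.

V_ov = V_GS − V_t = 2.81 − 0.973 = 1.84 V.
Since V_DS = 0.96 V < V_ov = 1.84 V, the device is in the triode region.
I_D = k_n [V_ov · V_DS − ½ V_DS²] = 4.93 × [1.84 × 0.96 − 0.5 × 0.96²] = 6.42 mA.

Triode; I_D = 6.42 mA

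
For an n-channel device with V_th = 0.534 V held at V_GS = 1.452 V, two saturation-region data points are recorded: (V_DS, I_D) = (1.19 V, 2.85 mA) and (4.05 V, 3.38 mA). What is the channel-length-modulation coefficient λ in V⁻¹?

λ = 0.0705 V⁻¹

With V_GS fixed, I_D ∝ (1 + λ V_DS) in saturation, so I_D2/I_D1 = (1 + λ V_DS2)/(1 + λ V_DS1).
3.38/2.85 = 1.186 = (1 + 4.05 λ)/(1 + 1.19 λ).
Solving: λ (I_D1 V_DS2 − I_D2 V_DS1) = I_D2 − I_D1, so λ = (3.38 − 2.85) / (2.85 × 4.05 − 3.38 × 1.19) = 0.53 / 7.52 = 0.0705 V⁻¹.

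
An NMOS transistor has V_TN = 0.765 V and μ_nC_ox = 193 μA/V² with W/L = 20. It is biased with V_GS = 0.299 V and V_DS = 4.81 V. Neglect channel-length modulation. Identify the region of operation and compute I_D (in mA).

Cutoff; I_D = 0 mA

V_GS = 0.299 V < V_TN = 0.765 V, so the transistor is in cutoff.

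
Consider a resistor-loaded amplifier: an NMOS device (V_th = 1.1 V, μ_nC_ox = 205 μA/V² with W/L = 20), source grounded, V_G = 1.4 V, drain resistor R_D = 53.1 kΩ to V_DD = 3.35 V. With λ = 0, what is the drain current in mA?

I_D = 0.0620 mA

V_GS = V_G = 1.4 V, so V_ov = 1.4 − 1.1 = 0.3 V.
k_n = μ_nC_ox · (W/L) = 4.1 mA/V².
Assume saturation: I_D = ½ k_n V_ov² = 0.5 × 4.1 × 0.3² = 0.184 mA, giving V_DS = V_DD − I_D R_D = 3.35 − 0.184 × 53.1 = -6.45 V.
But -6.45 V < V_ov = 0.3 V, so the device is actually in triode.
In triode I_D = k_n[V_ov V_DS − ½ V_DS²] and I_D = (V_DD − V_DS)/R_D. Equating: 109 V_DS² − 66.31 V_DS + 3.35 = 0, giving V_DS = 0.0556 V (the root below V_ov).
I_D = (3.35 − 0.0556) / 53.1 = 0.062 mA.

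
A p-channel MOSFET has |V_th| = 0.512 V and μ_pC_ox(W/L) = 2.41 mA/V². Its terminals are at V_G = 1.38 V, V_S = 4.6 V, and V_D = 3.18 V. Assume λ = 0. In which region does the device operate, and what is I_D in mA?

Triode; I_D = 6.84 mA

V_SG = V_S − V_G = 4.6 − 1.38 = 3.22 V; V_SD = V_S − V_D = 4.6 − 3.18 = 1.42 V.
V_ov = V_SG − |V_th| = 3.22 − 0.512 = 2.71 V.
Since V_SD = 1.42 V < V_ov = 2.71 V, the device is in the triode region.
I_D = k_p [V_ov · V_SD − ½ V_SD²] = 2.41 × [2.71 × 1.42 − 0.5 × 1.42²] = 6.84 mA.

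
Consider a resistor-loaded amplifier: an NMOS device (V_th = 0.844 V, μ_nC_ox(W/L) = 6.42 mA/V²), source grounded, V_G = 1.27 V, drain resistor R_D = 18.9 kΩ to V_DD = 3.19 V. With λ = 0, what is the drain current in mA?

V_GS = V_G = 1.27 V, so V_ov = 1.27 − 0.844 = 0.426 V.
Assume saturation: I_D = ½ k_n V_ov² = 0.5 × 6.42 × 0.426² = 0.583 mA, giving V_DS = V_DD − I_D R_D = 3.19 − 0.583 × 18.9 = -7.82 V.
But -7.82 V < V_ov = 0.426 V, so the device is actually in triode.
In triode I_D = k_n[V_ov V_DS − ½ V_DS²] and I_D = (V_DD − V_DS)/R_D. Equating: 60.7 V_DS² − 52.69 V_DS + 3.19 = 0, giving V_DS = 0.0655 V (the root below V_ov).
I_D = (3.19 − 0.0655) / 18.9 = 0.165 mA.

I_D = 0.165 mA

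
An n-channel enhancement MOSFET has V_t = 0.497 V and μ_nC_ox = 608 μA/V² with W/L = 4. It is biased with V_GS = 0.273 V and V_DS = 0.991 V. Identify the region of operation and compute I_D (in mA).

Cutoff; I_D = 0 mA

V_GS = 0.273 V < V_t = 0.497 V, so the transistor is in cutoff.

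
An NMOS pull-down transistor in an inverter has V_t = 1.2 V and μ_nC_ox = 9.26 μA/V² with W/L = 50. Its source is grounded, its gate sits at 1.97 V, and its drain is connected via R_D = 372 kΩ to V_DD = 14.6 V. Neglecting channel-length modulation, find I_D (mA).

I_D = 0.0389 mA

V_GS = V_G = 1.97 V, so V_ov = 1.97 − 1.2 = 0.77 V.
k_n = μ_nC_ox · (W/L) = 0.463 mA/V².
Assume saturation: I_D = ½ k_n V_ov² = 0.5 × 0.463 × 0.77² = 0.137 mA, giving V_DS = V_DD − I_D R_D = 14.6 − 0.137 × 372 = -36.5 V.
But -36.5 V < V_ov = 0.77 V, so the device is actually in triode.
In triode I_D = k_n[V_ov V_DS − ½ V_DS²] and I_D = (V_DD − V_DS)/R_D. Equating: 86.1 V_DS² − 133.6 V_DS + 14.6 = 0, giving V_DS = 0.118 V (the root below V_ov).
I_D = (14.6 − 0.118) / 372 = 0.0389 mA.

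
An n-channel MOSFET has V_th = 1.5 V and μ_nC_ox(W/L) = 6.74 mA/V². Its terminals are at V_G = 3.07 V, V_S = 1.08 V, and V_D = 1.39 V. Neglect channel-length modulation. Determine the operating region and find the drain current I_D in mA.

Triode; I_D = 0.700 mA

V_GS = V_G − V_S = 3.07 − 1.08 = 1.99 V; V_DS = V_D − V_S = 1.39 − 1.08 = 0.31 V.
V_ov = V_GS − V_th = 1.99 − 1.5 = 0.49 V.
Since V_DS = 0.31 V < V_ov = 0.49 V, the device is in the triode region.
I_D = k_n [V_ov · V_DS − ½ V_DS²] = 6.74 × [0.49 × 0.31 − 0.5 × 0.31²] = 0.7 mA.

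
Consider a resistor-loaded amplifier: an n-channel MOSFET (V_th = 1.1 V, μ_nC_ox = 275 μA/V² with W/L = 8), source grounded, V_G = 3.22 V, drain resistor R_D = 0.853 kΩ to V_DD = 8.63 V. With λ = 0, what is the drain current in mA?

I_D = 4.94 mA

V_GS = V_G = 3.22 V, so V_ov = 3.22 − 1.1 = 2.12 V.
k_n = μ_nC_ox · (W/L) = 2.2 mA/V².
Assume saturation: I_D = ½ k_n V_ov² = 0.5 × 2.2 × 2.12² = 4.94 mA, giving V_DS = V_DD − I_D R_D = 8.63 − 4.94 × 0.853 = 4.41 V.
V_DS = 4.41 V ≥ V_ov = 2.12 V, confirming saturation.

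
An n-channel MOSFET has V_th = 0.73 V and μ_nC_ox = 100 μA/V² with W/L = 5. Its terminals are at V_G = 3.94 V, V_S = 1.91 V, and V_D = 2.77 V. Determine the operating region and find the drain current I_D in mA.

Triode; I_D = 0.374 mA

V_GS = V_G − V_S = 3.94 − 1.91 = 2.03 V; V_DS = V_D − V_S = 2.77 − 1.91 = 0.86 V.
k_n = μ_nC_ox · (W/L) = 0.5 mA/V².
V_ov = V_GS − V_th = 2.03 − 0.73 = 1.3 V.
Since V_DS = 0.86 V < V_ov = 1.3 V, the device is in the triode region.
I_D = k_n [V_ov · V_DS − ½ V_DS²] = 0.5 × [1.3 × 0.86 − 0.5 × 0.86²] = 0.374 mA.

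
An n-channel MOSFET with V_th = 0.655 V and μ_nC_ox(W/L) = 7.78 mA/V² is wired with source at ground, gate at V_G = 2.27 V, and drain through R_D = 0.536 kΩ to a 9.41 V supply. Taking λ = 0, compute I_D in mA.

I_D = 10.1 mA

V_GS = V_G = 2.27 V, so V_ov = 2.27 − 0.655 = 1.61 V.
Assume saturation: I_D = ½ k_n V_ov² = 0.5 × 7.78 × 1.61² = 10.1 mA, giving V_DS = V_DD − I_D R_D = 9.41 − 10.1 × 0.536 = 3.97 V.
V_DS = 3.97 V ≥ V_ov = 1.61 V, confirming saturation.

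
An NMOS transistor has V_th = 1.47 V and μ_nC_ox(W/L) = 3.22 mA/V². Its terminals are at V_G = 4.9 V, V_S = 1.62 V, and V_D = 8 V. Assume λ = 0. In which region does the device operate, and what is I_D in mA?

V_GS = V_G − V_S = 4.9 − 1.62 = 3.28 V; V_DS = V_D − V_S = 8 − 1.62 = 6.38 V.
V_ov = V_GS − V_th = 3.28 − 1.47 = 1.81 V.
Since V_DS = 6.38 V ≥ V_ov = 1.81 V, the device is in saturation.
I_D = ½ k_n V_ov² = 0.5 × 3.22 × 1.81² = 5.27 mA.

Saturation; I_D = 5.27 mA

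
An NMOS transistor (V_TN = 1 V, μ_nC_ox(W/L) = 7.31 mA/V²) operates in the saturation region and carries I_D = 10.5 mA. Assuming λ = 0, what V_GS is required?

V_GS = 2.69 V

In saturation I_D = ½ k_n (V_GS − V_TN)², so V_GS − V_TN = √(2 I_D / k_n) = √(2 × 10.5 / 7.31) = 1.69 V.
V_GS = 1 + 1.69 = 2.69 V.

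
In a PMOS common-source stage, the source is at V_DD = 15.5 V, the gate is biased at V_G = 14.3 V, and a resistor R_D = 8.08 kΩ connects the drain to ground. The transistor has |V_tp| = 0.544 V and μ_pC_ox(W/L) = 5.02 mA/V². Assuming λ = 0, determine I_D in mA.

V_SG = V_DD − V_G = 15.5 − 14.3 = 1.2 V, so V_ov = 1.2 − 0.544 = 0.656 V.
Assume saturation: I_D = ½ k_p V_ov² = 0.5 × 5.02 × 0.656² = 1.08 mA, giving V_SD = V_DD − I_D R_D = 15.5 − 1.08 × 8.08 = 6.77 V.
V_SD = 6.77 V ≥ V_ov = 0.656 V, confirming saturation.

I_D = 1.08 mA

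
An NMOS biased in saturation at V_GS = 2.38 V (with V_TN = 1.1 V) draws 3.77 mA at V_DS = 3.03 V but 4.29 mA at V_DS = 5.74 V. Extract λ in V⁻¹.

λ = 0.0602 V⁻¹

With V_GS fixed, I_D ∝ (1 + λ V_DS) in saturation, so I_D2/I_D1 = (1 + λ V_DS2)/(1 + λ V_DS1).
4.29/3.77 = 1.138 = (1 + 5.74 λ)/(1 + 3.03 λ).
Solving: λ (I_D1 V_DS2 − I_D2 V_DS1) = I_D2 − I_D1, so λ = (4.29 − 3.77) / (3.77 × 5.74 − 4.29 × 3.03) = 0.52 / 8.64 = 0.0602 V⁻¹.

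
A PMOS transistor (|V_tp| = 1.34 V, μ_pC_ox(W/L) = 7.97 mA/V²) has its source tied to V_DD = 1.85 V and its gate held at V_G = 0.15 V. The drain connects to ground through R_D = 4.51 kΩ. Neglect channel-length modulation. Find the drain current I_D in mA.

I_D = 0.373 mA

V_SG = V_DD − V_G = 1.85 − 0.15 = 1.7 V, so V_ov = 1.7 − 1.34 = 0.36 V.
Assume saturation: I_D = ½ k_p V_ov² = 0.5 × 7.97 × 0.36² = 0.516 mA, giving V_SD = V_DD − I_D R_D = 1.85 − 0.516 × 4.51 = -0.479 V.
But -0.479 V < V_ov = 0.36 V, so the device is actually in triode.
In triode I_D = k_p[V_ov V_SD − ½ V_SD²] and I_D = (V_DD − V_SD)/R_D. Equating: 18 V_SD² − 13.94 V_SD + 1.85 = 0, giving V_SD = 0.17 V (the root below V_ov).
I_D = (1.85 − 0.17) / 4.51 = 0.373 mA.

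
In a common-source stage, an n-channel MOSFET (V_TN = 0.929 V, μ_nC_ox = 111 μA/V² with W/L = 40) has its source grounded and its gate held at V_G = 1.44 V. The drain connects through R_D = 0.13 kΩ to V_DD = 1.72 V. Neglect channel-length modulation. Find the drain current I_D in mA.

V_GS = V_G = 1.44 V, so V_ov = 1.44 − 0.929 = 0.511 V.
k_n = μ_nC_ox · (W/L) = 4.44 mA/V².
Assume saturation: I_D = ½ k_n V_ov² = 0.5 × 4.44 × 0.511² = 0.58 mA, giving V_DS = V_DD − I_D R_D = 1.72 − 0.58 × 0.13 = 1.64 V.
V_DS = 1.64 V ≥ V_ov = 0.511 V, confirming saturation.

I_D = 0.580 mA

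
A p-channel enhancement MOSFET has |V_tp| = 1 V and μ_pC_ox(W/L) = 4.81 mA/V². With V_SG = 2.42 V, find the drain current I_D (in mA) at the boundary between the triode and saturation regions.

I_D = 4.85 mA

At the boundary V_SD = V_ov = V_SG − |V_tp| = 2.42 − 1 = 1.42 V.
I_D = ½ k_p V_ov² = 0.5 × 4.81 × 1.42² = 4.85 mA.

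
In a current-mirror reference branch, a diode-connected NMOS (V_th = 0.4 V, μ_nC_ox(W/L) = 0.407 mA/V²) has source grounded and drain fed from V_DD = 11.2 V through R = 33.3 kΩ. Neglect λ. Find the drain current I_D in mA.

With gate tied to drain, V_GS = V_DS ≥ V_GS − V_th, so the device is in saturation.
KCL at the drain: ½ k_n (V_GS − V_th)² = (V_DD − V_GS)/R.
Let x = V_GS − 0.4. Then 6.78 x² + x − 10.8 = 0, giving x = 1.19 V (positive root), so V_GS = 1.59 V.
I_D = (V_DD − V_GS)/R = (11.2 − 1.59) / 33.3 = 0.289 mA.

I_D = 0.289 mA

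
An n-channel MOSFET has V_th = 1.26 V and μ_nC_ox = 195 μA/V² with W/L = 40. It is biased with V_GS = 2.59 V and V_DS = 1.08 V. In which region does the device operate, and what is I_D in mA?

k_n = μ_nC_ox · (W/L) = 7.8 mA/V².
V_ov = V_GS − V_th = 2.59 − 1.26 = 1.33 V.
Since V_DS = 1.08 V < V_ov = 1.33 V, the device is in the triode region.
I_D = k_n [V_ov · V_DS − ½ V_DS²] = 7.8 × [1.33 × 1.08 − 0.5 × 1.08²] = 6.65 mA.

Triode; I_D = 6.65 mA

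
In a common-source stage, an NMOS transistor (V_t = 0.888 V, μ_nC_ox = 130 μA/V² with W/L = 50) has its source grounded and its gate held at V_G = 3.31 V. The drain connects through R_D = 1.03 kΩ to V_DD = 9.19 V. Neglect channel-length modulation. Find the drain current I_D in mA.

V_GS = V_G = 3.31 V, so V_ov = 3.31 − 0.888 = 2.42 V.
k_n = μ_nC_ox · (W/L) = 6.5 mA/V².
Assume saturation: I_D = ½ k_n V_ov² = 0.5 × 6.5 × 2.42² = 19.1 mA, giving V_DS = V_DD − I_D R_D = 9.19 − 19.1 × 1.03 = -10.4 V.
But -10.4 V < V_ov = 2.42 V, so the device is actually in triode.
In triode I_D = k_n[V_ov V_DS − ½ V_DS²] and I_D = (V_DD − V_DS)/R_D. Equating: 3.35 V_DS² − 17.22 V_DS + 9.19 = 0, giving V_DS = 0.605 V (the root below V_ov).
I_D = (9.19 − 0.605) / 1.03 = 8.33 mA.

I_D = 8.33 mA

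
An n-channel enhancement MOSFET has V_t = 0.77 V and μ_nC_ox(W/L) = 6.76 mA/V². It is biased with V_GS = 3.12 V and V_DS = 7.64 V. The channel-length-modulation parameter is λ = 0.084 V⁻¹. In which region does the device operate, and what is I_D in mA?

Saturation; I_D = 30.6 mA

V_ov = V_GS − V_t = 3.12 − 0.77 = 2.35 V.
Since V_DS = 7.64 V ≥ V_ov = 2.35 V, the device is in saturation.
I_D = ½ k_n V_ov² (1 + λ V_DS) = 0.5 × 6.76 × 2.35² × (1 + 0.084 × 7.64) = 30.6 mA.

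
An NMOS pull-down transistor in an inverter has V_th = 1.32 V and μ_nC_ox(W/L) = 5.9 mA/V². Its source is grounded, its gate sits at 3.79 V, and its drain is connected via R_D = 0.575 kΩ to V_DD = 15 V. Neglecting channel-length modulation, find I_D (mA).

V_GS = V_G = 3.79 V, so V_ov = 3.79 − 1.32 = 2.47 V.
Assume saturation: I_D = ½ k_n V_ov² = 0.5 × 5.9 × 2.47² = 18 mA, giving V_DS = V_DD − I_D R_D = 15 − 18 × 0.575 = 4.65 V.
V_DS = 4.65 V ≥ V_ov = 2.47 V, confirming saturation.

I_D = 18.0 mA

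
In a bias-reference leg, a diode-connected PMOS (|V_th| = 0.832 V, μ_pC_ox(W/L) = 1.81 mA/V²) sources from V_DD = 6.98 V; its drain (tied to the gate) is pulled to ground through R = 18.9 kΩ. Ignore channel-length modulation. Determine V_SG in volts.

With gate tied to drain, V_SG = V_SD ≥ V_SG − |V_th|, so the device is in saturation.
KCL at the drain: ½ k_p (V_SG − |V_th|)² = (V_DD − V_SG)/R.
Let x = V_SG − 0.832. Then 17.1 x² + x − 6.148 = 0, giving x = 0.571 V (positive root), so V_SG = 1.4 V.
I_D = (V_DD − V_SG)/R = (6.98 − 1.4) / 18.9 = 0.295 mA.

V_SG = 1.40 V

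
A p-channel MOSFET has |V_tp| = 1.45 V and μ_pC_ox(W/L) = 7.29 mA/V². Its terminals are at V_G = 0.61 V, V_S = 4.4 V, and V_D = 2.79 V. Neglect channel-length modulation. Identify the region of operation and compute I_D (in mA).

Triode; I_D = 18.0 mA

V_SG = V_S − V_G = 4.4 − 0.61 = 3.79 V; V_SD = V_S − V_D = 4.4 − 2.79 = 1.61 V.
V_ov = V_SG − |V_tp| = 3.79 − 1.45 = 2.34 V.
Since V_SD = 1.61 V < V_ov = 2.34 V, the device is in the triode region.
I_D = k_p [V_ov · V_SD − ½ V_SD²] = 7.29 × [2.34 × 1.61 − 0.5 × 1.61²] = 18 mA.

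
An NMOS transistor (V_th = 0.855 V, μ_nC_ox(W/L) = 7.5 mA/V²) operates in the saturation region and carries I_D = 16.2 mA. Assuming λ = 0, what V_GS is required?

V_GS = 2.93 V

In saturation I_D = ½ k_n (V_GS − V_th)², so V_GS − V_th = √(2 I_D / k_n) = √(2 × 16.2 / 7.5) = 2.08 V.
V_GS = 0.855 + 2.08 = 2.93 V.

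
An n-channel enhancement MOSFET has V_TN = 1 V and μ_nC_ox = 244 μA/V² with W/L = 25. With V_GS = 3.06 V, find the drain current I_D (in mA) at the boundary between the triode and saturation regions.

At the boundary V_DS = V_ov = V_GS − V_TN = 3.06 − 1 = 2.06 V.
k_n = μ_nC_ox · (W/L) = 6.1 mA/V².
I_D = ½ k_n V_ov² = 0.5 × 6.1 × 2.06² = 12.9 mA.

I_D = 12.9 mA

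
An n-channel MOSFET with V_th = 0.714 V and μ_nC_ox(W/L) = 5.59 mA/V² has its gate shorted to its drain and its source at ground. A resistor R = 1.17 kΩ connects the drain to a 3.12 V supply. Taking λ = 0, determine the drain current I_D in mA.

I_D = 1.44 mA

With gate tied to drain, V_GS = V_DS ≥ V_GS − V_th, so the device is in saturation.
KCL at the drain: ½ k_n (V_GS − V_th)² = (V_DD − V_GS)/R.
Let x = V_GS − 0.714. Then 3.27 x² + x − 2.406 = 0, giving x = 0.718 V (positive root), so V_GS = 1.43 V.
I_D = (V_DD − V_GS)/R = (3.12 − 1.43) / 1.17 = 1.44 mA.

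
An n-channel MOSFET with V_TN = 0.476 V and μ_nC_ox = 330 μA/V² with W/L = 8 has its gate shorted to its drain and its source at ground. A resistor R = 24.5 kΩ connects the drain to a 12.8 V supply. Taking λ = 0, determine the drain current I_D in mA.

I_D = 0.478 mA

With gate tied to drain, V_GS = V_DS ≥ V_GS − V_TN, so the device is in saturation.
k_n = μ_nC_ox · (W/L) = 2.64 mA/V².
KCL at the drain: ½ k_n (V_GS − V_TN)² = (V_DD − V_GS)/R.
Let x = V_GS − 0.476. Then 32.3 x² + x − 12.32 = 0, giving x = 0.602 V (positive root), so V_GS = 1.08 V.
I_D = (V_DD − V_GS)/R = (12.8 − 1.08) / 24.5 = 0.478 mA.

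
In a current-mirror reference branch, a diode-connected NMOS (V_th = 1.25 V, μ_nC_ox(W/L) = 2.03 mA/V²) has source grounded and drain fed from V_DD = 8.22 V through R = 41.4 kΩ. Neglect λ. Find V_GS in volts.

V_GS = 1.65 V

With gate tied to drain, V_GS = V_DS ≥ V_GS − V_th, so the device is in saturation.
KCL at the drain: ½ k_n (V_GS − V_th)² = (V_DD − V_GS)/R.
Let x = V_GS − 1.25. Then 42 x² + x − 6.97 = 0, giving x = 0.396 V (positive root), so V_GS = 1.65 V.
I_D = (V_DD − V_GS)/R = (8.22 − 1.65) / 41.4 = 0.159 mA.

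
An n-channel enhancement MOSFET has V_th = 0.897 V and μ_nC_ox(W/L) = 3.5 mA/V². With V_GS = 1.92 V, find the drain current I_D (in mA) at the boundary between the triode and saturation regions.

I_D = 1.83 mA

At the boundary V_DS = V_ov = V_GS − V_th = 1.92 − 0.897 = 1.02 V.
I_D = ½ k_n V_ov² = 0.5 × 3.5 × 1.02² = 1.83 mA.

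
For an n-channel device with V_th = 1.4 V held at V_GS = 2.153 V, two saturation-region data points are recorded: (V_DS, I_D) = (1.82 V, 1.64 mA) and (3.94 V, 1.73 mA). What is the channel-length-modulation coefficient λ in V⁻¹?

With V_GS fixed, I_D ∝ (1 + λ V_DS) in saturation, so I_D2/I_D1 = (1 + λ V_DS2)/(1 + λ V_DS1).
1.73/1.64 = 1.055 = (1 + 3.94 λ)/(1 + 1.82 λ).
Solving: λ (I_D1 V_DS2 − I_D2 V_DS1) = I_D2 − I_D1, so λ = (1.73 − 1.64) / (1.64 × 3.94 − 1.73 × 1.82) = 0.09 / 3.31 = 0.0272 V⁻¹.

λ = 0.0272 V⁻¹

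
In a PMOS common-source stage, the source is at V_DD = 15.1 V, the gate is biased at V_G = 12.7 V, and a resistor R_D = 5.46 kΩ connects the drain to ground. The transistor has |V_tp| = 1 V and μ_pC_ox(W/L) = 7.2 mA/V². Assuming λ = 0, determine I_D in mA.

V_SG = V_DD − V_G = 15.1 − 12.7 = 2.4 V, so V_ov = 2.4 − 1 = 1.4 V.
Assume saturation: I_D = ½ k_p V_ov² = 0.5 × 7.2 × 1.4² = 7.06 mA, giving V_SD = V_DD − I_D R_D = 15.1 − 7.06 × 5.46 = -23.4 V.
But -23.4 V < V_ov = 1.4 V, so the device is actually in triode.
In triode I_D = k_p[V_ov V_SD − ½ V_SD²] and I_D = (V_DD − V_SD)/R_D. Equating: 19.7 V_SD² − 56.04 V_SD + 15.1 = 0, giving V_SD = 0.301 V (the root below V_ov).
I_D = (15.1 − 0.301) / 5.46 = 2.71 mA.

I_D = 2.71 mA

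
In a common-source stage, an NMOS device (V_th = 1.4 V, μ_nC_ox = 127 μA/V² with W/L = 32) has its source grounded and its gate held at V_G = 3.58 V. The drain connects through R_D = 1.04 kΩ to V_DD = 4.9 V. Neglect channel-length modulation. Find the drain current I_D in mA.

V_GS = V_G = 3.58 V, so V_ov = 3.58 − 1.4 = 2.18 V.
k_n = μ_nC_ox · (W/L) = 4.064 mA/V².
Assume saturation: I_D = ½ k_n V_ov² = 0.5 × 4.064 × 2.18² = 9.66 mA, giving V_DS = V_DD − I_D R_D = 4.9 − 9.66 × 1.04 = -5.14 V.
But -5.14 V < V_ov = 2.18 V, so the device is actually in triode.
In triode I_D = k_n[V_ov V_DS − ½ V_DS²] and I_D = (V_DD − V_DS)/R_D. Equating: 2.11 V_DS² − 10.21 V_DS + 4.9 = 0, giving V_DS = 0.54 V (the root below V_ov).
I_D = (4.9 − 0.54) / 1.04 = 4.19 mA.

I_D = 4.19 mA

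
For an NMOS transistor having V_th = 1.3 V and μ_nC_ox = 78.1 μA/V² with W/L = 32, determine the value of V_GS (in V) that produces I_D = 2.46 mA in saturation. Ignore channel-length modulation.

V_GS = 2.70 V

k_n = μ_nC_ox · (W/L) = 2.499 mA/V².
In saturation I_D = ½ k_n (V_GS − V_th)², so V_GS − V_th = √(2 I_D / k_n) = √(2 × 2.46 / 2.499) = 1.4 V.
V_GS = 1.3 + 1.4 = 2.7 V.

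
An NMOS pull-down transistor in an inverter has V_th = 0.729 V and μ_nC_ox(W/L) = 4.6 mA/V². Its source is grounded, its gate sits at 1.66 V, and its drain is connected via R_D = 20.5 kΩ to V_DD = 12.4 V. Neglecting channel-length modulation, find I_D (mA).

I_D = 0.597 mA

V_GS = V_G = 1.66 V, so V_ov = 1.66 − 0.729 = 0.931 V.
Assume saturation: I_D = ½ k_n V_ov² = 0.5 × 4.6 × 0.931² = 1.99 mA, giving V_DS = V_DD − I_D R_D = 12.4 − 1.99 × 20.5 = -28.5 V.
But -28.5 V < V_ov = 0.931 V, so the device is actually in triode.
In triode I_D = k_n[V_ov V_DS − ½ V_DS²] and I_D = (V_DD − V_DS)/R_D. Equating: 47.1 V_DS² − 88.79 V_DS + 12.4 = 0, giving V_DS = 0.152 V (the root below V_ov).
I_D = (12.4 − 0.152) / 20.5 = 0.597 mA.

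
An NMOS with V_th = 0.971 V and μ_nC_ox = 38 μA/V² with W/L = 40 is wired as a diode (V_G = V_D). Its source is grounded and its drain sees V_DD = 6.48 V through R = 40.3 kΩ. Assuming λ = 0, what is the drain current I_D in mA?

I_D = 0.127 mA

With gate tied to drain, V_GS = V_DS ≥ V_GS − V_th, so the device is in saturation.
k_n = μ_nC_ox · (W/L) = 1.52 mA/V².
KCL at the drain: ½ k_n (V_GS − V_th)² = (V_DD − V_GS)/R.
Let x = V_GS − 0.971. Then 30.6 x² + x − 5.509 = 0, giving x = 0.408 V (positive root), so V_GS = 1.38 V.
I_D = (V_DD − V_GS)/R = (6.48 − 1.38) / 40.3 = 0.127 mA.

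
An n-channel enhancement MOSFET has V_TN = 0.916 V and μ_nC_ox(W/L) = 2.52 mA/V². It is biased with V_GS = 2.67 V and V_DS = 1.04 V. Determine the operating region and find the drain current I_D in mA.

Triode; I_D = 3.23 mA

V_ov = V_GS − V_TN = 2.67 − 0.916 = 1.75 V.
Since V_DS = 1.04 V < V_ov = 1.75 V, the device is in the triode region.
I_D = k_n [V_ov · V_DS − ½ V_DS²] = 2.52 × [1.75 × 1.04 − 0.5 × 1.04²] = 3.23 mA.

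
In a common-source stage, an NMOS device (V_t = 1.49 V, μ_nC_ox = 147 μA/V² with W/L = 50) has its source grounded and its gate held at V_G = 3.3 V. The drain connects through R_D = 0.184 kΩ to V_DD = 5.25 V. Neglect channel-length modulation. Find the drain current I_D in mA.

I_D = 12.0 mA

V_GS = V_G = 3.3 V, so V_ov = 3.3 − 1.49 = 1.81 V.
k_n = μ_nC_ox · (W/L) = 7.35 mA/V².
Assume saturation: I_D = ½ k_n V_ov² = 0.5 × 7.35 × 1.81² = 12 mA, giving V_DS = V_DD − I_D R_D = 5.25 − 12 × 0.184 = 3.03 V.
V_DS = 3.03 V ≥ V_ov = 1.81 V, confirming saturation.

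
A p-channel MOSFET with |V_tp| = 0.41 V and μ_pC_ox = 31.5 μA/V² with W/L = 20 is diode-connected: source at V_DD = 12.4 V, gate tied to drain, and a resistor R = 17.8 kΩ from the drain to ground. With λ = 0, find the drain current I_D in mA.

I_D = 0.596 mA

With gate tied to drain, V_SG = V_SD ≥ V_SG − |V_tp|, so the device is in saturation.
k_p = μ_pC_ox · (W/L) = 0.63 mA/V².
KCL at the drain: ½ k_p (V_SG − |V_tp|)² = (V_DD − V_SG)/R.
Let x = V_SG − 0.41. Then 5.61 x² + x − 11.99 = 0, giving x = 1.38 V (positive root), so V_SG = 1.79 V.
I_D = (V_DD − V_SG)/R = (12.4 − 1.79) / 17.8 = 0.596 mA.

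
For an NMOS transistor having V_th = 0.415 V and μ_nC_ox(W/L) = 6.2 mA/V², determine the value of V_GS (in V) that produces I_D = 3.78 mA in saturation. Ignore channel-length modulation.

In saturation I_D = ½ k_n (V_GS − V_th)², so V_GS − V_th = √(2 I_D / k_n) = √(2 × 3.78 / 6.2) = 1.1 V.
V_GS = 0.415 + 1.1 = 1.52 V.

V_GS = 1.52 V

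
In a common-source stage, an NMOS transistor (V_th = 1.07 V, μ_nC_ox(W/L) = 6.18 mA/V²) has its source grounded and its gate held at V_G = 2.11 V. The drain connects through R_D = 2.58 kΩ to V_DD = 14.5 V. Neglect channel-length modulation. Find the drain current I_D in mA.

I_D = 3.34 mA

V_GS = V_G = 2.11 V, so V_ov = 2.11 − 1.07 = 1.04 V.
Assume saturation: I_D = ½ k_n V_ov² = 0.5 × 6.18 × 1.04² = 3.34 mA, giving V_DS = V_DD − I_D R_D = 14.5 − 3.34 × 2.58 = 5.88 V.
V_DS = 5.88 V ≥ V_ov = 1.04 V, confirming saturation.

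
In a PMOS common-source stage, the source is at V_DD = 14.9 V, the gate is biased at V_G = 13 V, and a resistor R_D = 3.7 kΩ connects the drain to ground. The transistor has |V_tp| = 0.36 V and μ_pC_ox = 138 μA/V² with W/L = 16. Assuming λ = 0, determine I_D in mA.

V_SG = V_DD − V_G = 14.9 − 13 = 1.9 V, so V_ov = 1.9 − 0.36 = 1.54 V.
k_p = μ_pC_ox · (W/L) = 2.208 mA/V².
Assume saturation: I_D = ½ k_p V_ov² = 0.5 × 2.208 × 1.54² = 2.62 mA, giving V_SD = V_DD − I_D R_D = 14.9 − 2.62 × 3.7 = 5.21 V.
V_SD = 5.21 V ≥ V_ov = 1.54 V, confirming saturation.

I_D = 2.62 mA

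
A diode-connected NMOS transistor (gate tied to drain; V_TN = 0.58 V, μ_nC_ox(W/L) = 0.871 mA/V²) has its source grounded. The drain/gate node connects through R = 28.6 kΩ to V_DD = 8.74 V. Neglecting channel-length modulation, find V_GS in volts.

With gate tied to drain, V_GS = V_DS ≥ V_GS − V_TN, so the device is in saturation.
KCL at the drain: ½ k_n (V_GS − V_TN)² = (V_DD − V_GS)/R.
Let x = V_GS − 0.58. Then 12.5 x² + x − 8.16 = 0, giving x = 0.77 V (positive root), so V_GS = 1.35 V.
I_D = (V_DD − V_GS)/R = (8.74 − 1.35) / 28.6 = 0.258 mA.

V_GS = 1.35 V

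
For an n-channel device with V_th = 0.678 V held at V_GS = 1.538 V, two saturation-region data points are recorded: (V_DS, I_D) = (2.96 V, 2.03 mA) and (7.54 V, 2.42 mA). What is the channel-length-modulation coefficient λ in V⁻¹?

With V_GS fixed, I_D ∝ (1 + λ V_DS) in saturation, so I_D2/I_D1 = (1 + λ V_DS2)/(1 + λ V_DS1).
2.42/2.03 = 1.192 = (1 + 7.54 λ)/(1 + 2.96 λ).
Solving: λ (I_D1 V_DS2 − I_D2 V_DS1) = I_D2 − I_D1, so λ = (2.42 − 2.03) / (2.03 × 7.54 − 2.42 × 2.96) = 0.39 / 8.14 = 0.0479 V⁻¹.

λ = 0.0479 V⁻¹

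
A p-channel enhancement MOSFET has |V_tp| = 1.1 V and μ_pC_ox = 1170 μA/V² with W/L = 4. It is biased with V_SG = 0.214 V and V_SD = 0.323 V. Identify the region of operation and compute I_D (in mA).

Cutoff; I_D = 0 mA

V_SG = 0.214 V < |V_tp| = 1.1 V, so the transistor is in cutoff.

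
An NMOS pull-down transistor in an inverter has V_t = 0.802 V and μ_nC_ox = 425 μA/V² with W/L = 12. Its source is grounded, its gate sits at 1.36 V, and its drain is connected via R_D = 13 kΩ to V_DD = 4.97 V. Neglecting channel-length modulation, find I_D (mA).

V_GS = V_G = 1.36 V, so V_ov = 1.36 − 0.802 = 0.558 V.
k_n = μ_nC_ox · (W/L) = 5.1 mA/V².
Assume saturation: I_D = ½ k_n V_ov² = 0.5 × 5.1 × 0.558² = 0.794 mA, giving V_DS = V_DD − I_D R_D = 4.97 − 0.794 × 13 = -5.35 V.
But -5.35 V < V_ov = 0.558 V, so the device is actually in triode.
In triode I_D = k_n[V_ov V_DS − ½ V_DS²] and I_D = (V_DD − V_DS)/R_D. Equating: 33.1 V_DS² − 38 V_DS + 4.97 = 0, giving V_DS = 0.151 V (the root below V_ov).
I_D = (4.97 − 0.151) / 13 = 0.371 mA.

I_D = 0.371 mA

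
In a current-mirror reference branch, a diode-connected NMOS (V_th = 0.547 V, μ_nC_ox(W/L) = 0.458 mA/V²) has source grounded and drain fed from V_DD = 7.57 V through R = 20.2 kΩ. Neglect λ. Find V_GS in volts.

V_GS = 1.68 V

With gate tied to drain, V_GS = V_DS ≥ V_GS − V_th, so the device is in saturation.
KCL at the drain: ½ k_n (V_GS − V_th)² = (V_DD − V_GS)/R.
Let x = V_GS − 0.547. Then 4.63 x² + x − 7.023 = 0, giving x = 1.13 V (positive root), so V_GS = 1.68 V.
I_D = (V_DD − V_GS)/R = (7.57 − 1.68) / 20.2 = 0.292 mA.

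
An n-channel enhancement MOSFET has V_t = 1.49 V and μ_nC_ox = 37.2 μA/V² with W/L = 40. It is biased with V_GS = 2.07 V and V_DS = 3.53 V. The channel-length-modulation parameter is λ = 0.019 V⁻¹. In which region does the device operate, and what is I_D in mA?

Saturation; I_D = 0.267 mA

k_n = μ_nC_ox · (W/L) = 1.488 mA/V².
V_ov = V_GS − V_t = 2.07 − 1.49 = 0.58 V.
Since V_DS = 3.53 V ≥ V_ov = 0.58 V, the device is in saturation.
I_D = ½ k_n V_ov² (1 + λ V_DS) = 0.5 × 1.488 × 0.58² × (1 + 0.019 × 3.53) = 0.267 mA.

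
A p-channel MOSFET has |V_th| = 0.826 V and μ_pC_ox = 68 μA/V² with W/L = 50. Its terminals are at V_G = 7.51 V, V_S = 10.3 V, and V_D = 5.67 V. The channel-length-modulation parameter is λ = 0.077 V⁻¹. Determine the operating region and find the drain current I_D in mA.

V_SG = V_S − V_G = 10.3 − 7.51 = 2.79 V; V_SD = V_S − V_D = 10.3 − 5.67 = 4.63 V.
k_p = μ_pC_ox · (W/L) = 3.4 mA/V².
V_ov = V_SG − |V_th| = 2.79 − 0.826 = 1.96 V.
Since V_SD = 4.63 V ≥ V_ov = 1.96 V, the device is in saturation.
I_D = ½ k_p V_ov² (1 + λ V_SD) = 0.5 × 3.4 × 1.96² × (1 + 0.077 × 4.63) = 8.9 mA.

Saturation; I_D = 8.90 mA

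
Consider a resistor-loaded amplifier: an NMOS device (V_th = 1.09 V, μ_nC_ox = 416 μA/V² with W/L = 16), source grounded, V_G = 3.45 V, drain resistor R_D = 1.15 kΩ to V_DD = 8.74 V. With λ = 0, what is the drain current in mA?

V_GS = V_G = 3.45 V, so V_ov = 3.45 − 1.09 = 2.36 V.
k_n = μ_nC_ox · (W/L) = 6.656 mA/V².
Assume saturation: I_D = ½ k_n V_ov² = 0.5 × 6.656 × 2.36² = 18.5 mA, giving V_DS = V_DD − I_D R_D = 8.74 − 18.5 × 1.15 = -12.6 V.
But -12.6 V < V_ov = 2.36 V, so the device is actually in triode.
In triode I_D = k_n[V_ov V_DS − ½ V_DS²] and I_D = (V_DD − V_DS)/R_D. Equating: 3.83 V_DS² − 19.06 V_DS + 8.74 = 0, giving V_DS = 0.511 V (the root below V_ov).
I_D = (8.74 − 0.511) / 1.15 = 7.16 mA.

I_D = 7.16 mA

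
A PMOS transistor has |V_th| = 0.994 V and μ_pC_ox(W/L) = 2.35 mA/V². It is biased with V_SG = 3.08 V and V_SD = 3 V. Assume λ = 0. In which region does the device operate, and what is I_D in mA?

Saturation; I_D = 5.11 mA

V_ov = V_SG − |V_th| = 3.08 − 0.994 = 2.09 V.
Since V_SD = 3 V ≥ V_ov = 2.09 V, the device is in saturation.
I_D = ½ k_p V_ov² = 0.5 × 2.35 × 2.09² = 5.11 mA.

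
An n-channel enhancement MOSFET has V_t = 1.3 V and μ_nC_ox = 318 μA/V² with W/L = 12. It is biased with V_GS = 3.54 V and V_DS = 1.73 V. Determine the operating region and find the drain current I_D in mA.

k_n = μ_nC_ox · (W/L) = 3.816 mA/V².
V_ov = V_GS − V_t = 3.54 − 1.3 = 2.24 V.
Since V_DS = 1.73 V < V_ov = 2.24 V, the device is in the triode region.
I_D = k_n [V_ov · V_DS − ½ V_DS²] = 3.816 × [2.24 × 1.73 − 0.5 × 1.73²] = 9.08 mA.

Triode; I_D = 9.08 mA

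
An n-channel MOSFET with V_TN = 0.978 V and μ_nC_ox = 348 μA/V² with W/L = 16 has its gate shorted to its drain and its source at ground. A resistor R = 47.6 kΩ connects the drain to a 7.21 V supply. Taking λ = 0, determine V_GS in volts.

V_GS = 1.19 V

With gate tied to drain, V_GS = V_DS ≥ V_GS − V_TN, so the device is in saturation.
k_n = μ_nC_ox · (W/L) = 5.568 mA/V².
KCL at the drain: ½ k_n (V_GS − V_TN)² = (V_DD − V_GS)/R.
Let x = V_GS − 0.978. Then 133 x² + x − 6.232 = 0, giving x = 0.213 V (positive root), so V_GS = 1.19 V.
I_D = (V_DD − V_GS)/R = (7.21 − 1.19) / 47.6 = 0.126 mA.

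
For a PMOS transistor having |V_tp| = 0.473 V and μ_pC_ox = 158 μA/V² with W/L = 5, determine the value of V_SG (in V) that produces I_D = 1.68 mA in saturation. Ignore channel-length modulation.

V_SG = 2.54 V

k_p = μ_pC_ox · (W/L) = 0.79 mA/V².
In saturation I_D = ½ k_p (V_SG − |V_tp|)², so V_SG − |V_tp| = √(2 I_D / k_p) = √(2 × 1.68 / 0.79) = 2.06 V.
V_SG = 0.473 + 2.06 = 2.54 V.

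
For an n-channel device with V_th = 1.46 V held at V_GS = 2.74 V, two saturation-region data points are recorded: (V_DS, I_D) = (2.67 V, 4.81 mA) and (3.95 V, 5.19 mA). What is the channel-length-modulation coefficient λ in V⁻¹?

λ = 0.0739 V⁻¹

With V_GS fixed, I_D ∝ (1 + λ V_DS) in saturation, so I_D2/I_D1 = (1 + λ V_DS2)/(1 + λ V_DS1).
5.19/4.81 = 1.079 = (1 + 3.95 λ)/(1 + 2.67 λ).
Solving: λ (I_D1 V_DS2 − I_D2 V_DS1) = I_D2 − I_D1, so λ = (5.19 − 4.81) / (4.81 × 3.95 − 5.19 × 2.67) = 0.38 / 5.14 = 0.0739 V⁻¹.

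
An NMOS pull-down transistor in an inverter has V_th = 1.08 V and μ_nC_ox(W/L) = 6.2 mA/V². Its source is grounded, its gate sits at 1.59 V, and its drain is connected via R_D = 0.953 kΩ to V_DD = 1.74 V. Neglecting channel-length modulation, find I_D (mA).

I_D = 0.806 mA

V_GS = V_G = 1.59 V, so V_ov = 1.59 − 1.08 = 0.51 V.
Assume saturation: I_D = ½ k_n V_ov² = 0.5 × 6.2 × 0.51² = 0.806 mA, giving V_DS = V_DD − I_D R_D = 1.74 − 0.806 × 0.953 = 0.972 V.
V_DS = 0.972 V ≥ V_ov = 0.51 V, confirming saturation.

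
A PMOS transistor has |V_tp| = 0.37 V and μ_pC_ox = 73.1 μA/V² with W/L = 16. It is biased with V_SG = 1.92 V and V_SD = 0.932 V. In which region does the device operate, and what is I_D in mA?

k_p = μ_pC_ox · (W/L) = 1.17 mA/V².
V_ov = V_SG − |V_tp| = 1.92 − 0.37 = 1.55 V.
Since V_SD = 0.932 V < V_ov = 1.55 V, the device is in the triode region.
I_D = k_p [V_ov · V_SD − ½ V_SD²] = 1.17 × [1.55 × 0.932 − 0.5 × 0.932²] = 1.18 mA.

Triode; I_D = 1.18 mA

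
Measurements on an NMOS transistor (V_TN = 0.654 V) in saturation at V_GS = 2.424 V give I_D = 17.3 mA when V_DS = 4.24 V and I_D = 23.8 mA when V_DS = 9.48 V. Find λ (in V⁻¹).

With V_GS fixed, I_D ∝ (1 + λ V_DS) in saturation, so I_D2/I_D1 = (1 + λ V_DS2)/(1 + λ V_DS1).
23.8/17.3 = 1.376 = (1 + 9.48 λ)/(1 + 4.24 λ).
Solving: λ (I_D1 V_DS2 − I_D2 V_DS1) = I_D2 − I_D1, so λ = (23.8 − 17.3) / (17.3 × 9.48 − 23.8 × 4.24) = 6.5 / 63.1 = 0.103 V⁻¹.

λ = 0.103 V⁻¹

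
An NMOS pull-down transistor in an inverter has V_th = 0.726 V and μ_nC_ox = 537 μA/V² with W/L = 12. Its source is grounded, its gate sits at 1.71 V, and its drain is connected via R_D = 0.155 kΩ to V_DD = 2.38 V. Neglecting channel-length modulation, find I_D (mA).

V_GS = V_G = 1.71 V, so V_ov = 1.71 − 0.726 = 0.984 V.
k_n = μ_nC_ox · (W/L) = 6.444 mA/V².
Assume saturation: I_D = ½ k_n V_ov² = 0.5 × 6.444 × 0.984² = 3.12 mA, giving V_DS = V_DD − I_D R_D = 2.38 − 3.12 × 0.155 = 1.9 V.
V_DS = 1.9 V ≥ V_ov = 0.984 V, confirming saturation.

I_D = 3.12 mA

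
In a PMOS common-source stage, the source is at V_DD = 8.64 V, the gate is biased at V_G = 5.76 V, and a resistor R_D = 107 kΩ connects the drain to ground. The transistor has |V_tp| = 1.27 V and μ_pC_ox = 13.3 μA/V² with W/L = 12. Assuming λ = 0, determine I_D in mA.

I_D = 0.0776 mA

V_SG = V_DD − V_G = 8.64 − 5.76 = 2.88 V, so V_ov = 2.88 − 1.27 = 1.61 V.
k_p = μ_pC_ox · (W/L) = 0.1596 mA/V².
Assume saturation: I_D = ½ k_p V_ov² = 0.5 × 0.1596 × 1.61² = 0.207 mA, giving V_SD = V_DD − I_D R_D = 8.64 − 0.207 × 107 = -13.5 V.
But -13.5 V < V_ov = 1.61 V, so the device is actually in triode.
In triode I_D = k_p[V_ov V_SD − ½ V_SD²] and I_D = (V_DD − V_SD)/R_D. Equating: 8.54 V_SD² − 28.49 V_SD + 8.64 = 0, giving V_SD = 0.337 V (the root below V_ov).
I_D = (8.64 − 0.337) / 107 = 0.0776 mA.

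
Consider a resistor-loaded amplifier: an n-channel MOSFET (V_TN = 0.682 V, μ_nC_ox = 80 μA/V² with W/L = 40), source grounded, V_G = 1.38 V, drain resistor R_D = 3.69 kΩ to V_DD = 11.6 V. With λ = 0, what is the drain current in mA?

I_D = 0.780 mA

V_GS = V_G = 1.38 V, so V_ov = 1.38 − 0.682 = 0.698 V.
k_n = μ_nC_ox · (W/L) = 3.2 mA/V².
Assume saturation: I_D = ½ k_n V_ov² = 0.5 × 3.2 × 0.698² = 0.78 mA, giving V_DS = V_DD − I_D R_D = 11.6 − 0.78 × 3.69 = 8.72 V.
V_DS = 8.72 V ≥ V_ov = 0.698 V, confirming saturation.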